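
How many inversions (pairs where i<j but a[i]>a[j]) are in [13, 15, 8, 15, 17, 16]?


For each element, count the later elements that are smaller than it:
  13 (index 0): smaller elements after it = [8] -> 1
  15 (index 1): smaller elements after it = [8] -> 1
  8 (index 2): smaller elements after it = [] -> 0
  15 (index 3): smaller elements after it = [] -> 0
  17 (index 4): smaller elements after it = [16] -> 1
Total inversions = 1 + 1 + 0 + 0 + 1 = 3
Final answer: 3


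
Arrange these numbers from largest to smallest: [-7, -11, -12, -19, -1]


Original list: [-7, -11, -12, -19, -1]
Repeatedly take the largest remaining element:
  Remaining [-7, -11, -12, -19, -1] -> largest is -1
  Remaining [-7, -11, -12, -19] -> largest is -7
  Remaining [-11, -12, -19] -> largest is -11
  Remaining [-12, -19] -> largest is -12
  Remaining [-19] -> largest is -19
Collecting the picks in order gives the descending list.
Final answer: [-1, -7, -11, -12, -19]


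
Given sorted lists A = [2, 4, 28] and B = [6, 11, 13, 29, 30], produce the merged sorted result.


List A: [2, 4, 28]
List B: [6, 11, 13, 29, 30]
Repeatedly compare the front elements and take the smaller:
  2 vs 6 -> take 2
  4 vs 6 -> take 4
  28 vs 6 -> take 6
  28 vs 11 -> take 11
  28 vs 13 -> take 13
  28 vs 29 -> take 28
  A is exhausted; append the rest of B: [29, 30]
Final answer: [2, 4, 6, 11, 13, 28, 29, 30]


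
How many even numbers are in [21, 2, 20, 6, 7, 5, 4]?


Check each element:
  21 is odd
  2 is even
  20 is even
  6 is even
  7 is odd
  5 is odd
  4 is even
Evens: [2, 20, 6, 4]
Count of evens = 4
Final answer: 4


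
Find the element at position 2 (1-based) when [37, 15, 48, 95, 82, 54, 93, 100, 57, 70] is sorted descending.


Sort descending: [100, 95, 93, 82, 70, 57, 54, 48, 37, 15]
The 2nd element (1-indexed) is at index 1.
Value = 95
Final answer: 95


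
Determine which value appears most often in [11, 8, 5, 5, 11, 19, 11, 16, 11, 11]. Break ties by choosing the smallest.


Count the frequency of each value:
  5 appears 2 time(s)
  8 appears 1 time(s)
  11 appears 5 time(s)
  16 appears 1 time(s)
  19 appears 1 time(s)
Maximum frequency is 5.
Only 11 reaches that frequency, so it is the mode.
Final answer: 11


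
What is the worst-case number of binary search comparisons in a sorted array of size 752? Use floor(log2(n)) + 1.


Binary search halves the search space each step.
Maximum comparisons = floor(log2(752)) + 1
log2(752) = 9.5546
floor(log2(752)) = 9, so 9 + 1 = 10
Final answer: 10


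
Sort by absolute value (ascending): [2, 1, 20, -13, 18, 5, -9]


Compute absolute values:
  |2| = 2
  |1| = 1
  |20| = 20
  |-13| = 13
  |18| = 18
  |5| = 5
  |-9| = 9
Absolute values in increasing order: 1 < 2 < 5 < 9 < 13 < 18 < 20
Listing the original numbers in that order gives the answer.
Final answer: [1, 2, 5, -9, -13, 18, 20]


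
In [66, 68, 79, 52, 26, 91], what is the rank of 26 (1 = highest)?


Sort descending: [91, 79, 68, 66, 52, 26]
Find 26 in the sorted list.
26 is at position 6.
Final answer: 6


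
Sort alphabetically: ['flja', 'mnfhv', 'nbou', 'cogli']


Compare strings character by character (the first differing letter decides):
  'cogli' < 'flja' since 'c' < 'f' at position 1
  'flja' < 'mnfhv' since 'f' < 'm' at position 1
  'mnfhv' < 'nbou' since 'm' < 'n' at position 1
Chaining these comparisons gives the alphabetical order.
Final answer: ['cogli', 'flja', 'mnfhv', 'nbou']


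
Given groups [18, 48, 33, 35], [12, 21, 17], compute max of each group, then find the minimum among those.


Find max of each group:
  Group 1: [18, 48, 33, 35] -> max = 48
  Group 2: [12, 21, 17] -> max = 21
Maxes: [48, 21]
Minimum of maxes = 21
Final answer: 21


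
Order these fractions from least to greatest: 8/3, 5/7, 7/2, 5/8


Convert to decimal for comparison:
  8/3 = 2.6667
  5/7 = 0.7143
  7/2 = 3.5
  5/8 = 0.625
Decimals in increasing order: 0.625 < 0.7143 < 2.6667 < 3.5
Writing each back as its fraction gives the sorted order.
Final answer: 5/8, 5/7, 8/3, 7/2


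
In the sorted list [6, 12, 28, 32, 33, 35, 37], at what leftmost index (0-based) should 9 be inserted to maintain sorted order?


List is sorted: [6, 12, 28, 32, 33, 35, 37]
We need the leftmost position where 9 can be inserted, i.e. the first index whose element is >= 9 (or the end of the list if none is).
Binary search with low=0, high=7 (0-based indices):
  low=0, high=7, mid=3: a[3]=32 >= 9, so high = 3
  low=0, high=3, mid=1: a[1]=12 >= 9, so high = 1
  low=0, high=1, mid=0: a[0]=6 < 9, so low = 1
Now low = high = 1, so the insertion index is 1.
Final answer: 1


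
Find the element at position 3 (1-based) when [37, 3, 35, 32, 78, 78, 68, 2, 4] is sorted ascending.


Sort ascending: [2, 3, 4, 32, 35, 37, 68, 78, 78]
The 3rd element (1-indexed) is at index 2.
Value = 4
Final answer: 4


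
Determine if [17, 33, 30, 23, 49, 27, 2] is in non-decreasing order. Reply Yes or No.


Check consecutive pairs:
  17 <= 33? True
  33 <= 30? False
  30 <= 23? False
  23 <= 49? True
  49 <= 27? False
  27 <= 2? False
4 consecutive pair(s) are out of order, so the list is not sorted.
Final answer: No


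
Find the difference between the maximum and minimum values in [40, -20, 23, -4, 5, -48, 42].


Maximum value: 42
Minimum value: -48
Range = 42 - (-48) = 90
Final answer: 90


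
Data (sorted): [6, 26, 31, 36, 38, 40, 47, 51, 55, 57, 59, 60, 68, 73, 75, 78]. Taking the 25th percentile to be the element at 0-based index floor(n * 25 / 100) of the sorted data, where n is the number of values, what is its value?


The dataset has n = 16 elements.
Index = floor(16 * 25 / 100) = floor(400 / 100) = floor(4) = 4
Counting from index 0 in the sorted data, the element at index 4 is 38.
Final answer: 38


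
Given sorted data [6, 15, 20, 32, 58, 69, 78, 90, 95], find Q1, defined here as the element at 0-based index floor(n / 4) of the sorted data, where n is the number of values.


The list has n = 9 elements.
Q1 index = floor(9 / 4) = floor(2.25) = 2
Counting from index 0 in the sorted data, the element at index 2 is 20.
Final answer: 20


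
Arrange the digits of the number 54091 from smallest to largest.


The number 54091 has digits: 5, 4, 0, 9, 1
Sorted: 0, 1, 4, 5, 9
Joining the sorted digits gives the result.
Final answer: 01459


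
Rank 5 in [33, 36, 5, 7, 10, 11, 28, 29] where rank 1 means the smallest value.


Sort ascending: [5, 7, 10, 11, 28, 29, 33, 36]
Find 5 in the sorted list.
5 is at position 1 (1-indexed).
Final answer: 1


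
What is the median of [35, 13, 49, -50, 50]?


First, sort the list: [-50, 13, 35, 49, 50]
The list has 5 elements (odd count).
The middle index is 2 (0-based), and the element there is 35.
Final answer: 35


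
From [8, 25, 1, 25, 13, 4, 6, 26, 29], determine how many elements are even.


Check each element:
  8 is even
  25 is odd
  1 is odd
  25 is odd
  13 is odd
  4 is even
  6 is even
  26 is even
  29 is odd
Evens: [8, 4, 6, 26]
Count of evens = 4
Final answer: 4


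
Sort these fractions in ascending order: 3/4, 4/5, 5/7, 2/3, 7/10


Convert to decimal for comparison:
  3/4 = 0.75
  4/5 = 0.8
  5/7 = 0.7143
  2/3 = 0.6667
  7/10 = 0.7
Decimals in increasing order: 0.6667 < 0.7 < 0.7143 < 0.75 < 0.8
Writing each back as its fraction gives the sorted order.
Final answer: 2/3, 7/10, 5/7, 3/4, 4/5


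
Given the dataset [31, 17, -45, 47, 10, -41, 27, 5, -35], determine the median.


First, sort the list: [-45, -41, -35, 5, 10, 17, 27, 31, 47]
The list has 9 elements (odd count).
The middle index is 4 (0-based), and the element there is 10.
Final answer: 10


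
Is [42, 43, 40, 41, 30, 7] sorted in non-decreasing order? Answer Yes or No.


Check consecutive pairs:
  42 <= 43? True
  43 <= 40? False
  40 <= 41? True
  41 <= 30? False
  30 <= 7? False
3 consecutive pair(s) are out of order, so the list is not sorted.
Final answer: No


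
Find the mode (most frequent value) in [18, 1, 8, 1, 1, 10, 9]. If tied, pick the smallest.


Count the frequency of each value:
  1 appears 3 time(s)
  8 appears 1 time(s)
  9 appears 1 time(s)
  10 appears 1 time(s)
  18 appears 1 time(s)
Maximum frequency is 3.
Only 1 reaches that frequency, so it is the mode.
Final answer: 1


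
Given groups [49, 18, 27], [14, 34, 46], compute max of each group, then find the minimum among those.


Find max of each group:
  Group 1: [49, 18, 27] -> max = 49
  Group 2: [14, 34, 46] -> max = 46
Maxes: [49, 46]
Minimum of maxes = 46
Final answer: 46


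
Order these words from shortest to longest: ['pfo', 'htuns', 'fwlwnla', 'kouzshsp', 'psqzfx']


Compute lengths:
  'pfo' has length 3
  'htuns' has length 5
  'fwlwnla' has length 7
  'kouzshsp' has length 8
  'psqzfx' has length 6
Lengths in increasing order: 3 < 5 < 6 < 7 < 8
Listing the words in that order gives the answer.
Final answer: ['pfo', 'htuns', 'psqzfx', 'fwlwnla', 'kouzshsp']


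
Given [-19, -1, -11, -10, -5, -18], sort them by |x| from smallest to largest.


Compute absolute values:
  |-19| = 19
  |-1| = 1
  |-11| = 11
  |-10| = 10
  |-5| = 5
  |-18| = 18
Absolute values in increasing order: 1 < 5 < 10 < 11 < 18 < 19
Listing the original numbers in that order gives the answer.
Final answer: [-1, -5, -10, -11, -18, -19]


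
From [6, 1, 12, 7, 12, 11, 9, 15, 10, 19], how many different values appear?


List all unique values:
Distinct values: [1, 6, 7, 9, 10, 11, 12, 15, 19]
Count = 9
Final answer: 9


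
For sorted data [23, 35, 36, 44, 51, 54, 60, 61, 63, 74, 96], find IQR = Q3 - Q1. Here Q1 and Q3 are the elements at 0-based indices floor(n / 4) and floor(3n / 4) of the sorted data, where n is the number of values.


The data has n = 11 elements.
Q1 index = floor(11 / 4) = floor(2.75) = 2; Q3 index = floor(3 * 11 / 4) = floor(8.25) = 8
Q1 = element at index 2 = 36
Q3 = element at index 8 = 63
IQR = 63 - 36 = 27
Final answer: 27


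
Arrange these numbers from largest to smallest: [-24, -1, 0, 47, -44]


Original list: [-24, -1, 0, 47, -44]
Repeatedly take the largest remaining element:
  Remaining [-24, -1, 0, 47, -44] -> largest is 47
  Remaining [-24, -1, 0, -44] -> largest is 0
  Remaining [-24, -1, -44] -> largest is -1
  Remaining [-24, -44] -> largest is -24
  Remaining [-44] -> largest is -44
Collecting the picks in order gives the descending list.
Final answer: [47, 0, -1, -24, -44]


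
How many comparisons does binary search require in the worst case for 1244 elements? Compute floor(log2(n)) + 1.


Binary search halves the search space each step.
Maximum comparisons = floor(log2(1244)) + 1
log2(1244) = 10.2808
floor(log2(1244)) = 10, so 10 + 1 = 11
Final answer: 11


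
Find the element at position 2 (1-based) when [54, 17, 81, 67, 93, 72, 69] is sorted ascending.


Sort ascending: [17, 54, 67, 69, 72, 81, 93]
The 2nd element (1-indexed) is at index 1.
Value = 54
Final answer: 54


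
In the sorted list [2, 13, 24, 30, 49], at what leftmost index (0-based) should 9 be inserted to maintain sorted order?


List is sorted: [2, 13, 24, 30, 49]
We need the leftmost position where 9 can be inserted, i.e. the first index whose element is >= 9 (or the end of the list if none is).
Binary search with low=0, high=5 (0-based indices):
  low=0, high=5, mid=2: a[2]=24 >= 9, so high = 2
  low=0, high=2, mid=1: a[1]=13 >= 9, so high = 1
  low=0, high=1, mid=0: a[0]=2 < 9, so low = 1
Now low = high = 1, so the insertion index is 1.
Final answer: 1


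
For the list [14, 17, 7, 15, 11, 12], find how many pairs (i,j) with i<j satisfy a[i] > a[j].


For each element, count the later elements that are smaller than it:
  14 (index 0): smaller elements after it = [7, 11, 12] -> 3
  17 (index 1): smaller elements after it = [7, 15, 11, 12] -> 4
  7 (index 2): smaller elements after it = [] -> 0
  15 (index 3): smaller elements after it = [11, 12] -> 2
  11 (index 4): smaller elements after it = [] -> 0
Total inversions = 3 + 4 + 0 + 2 + 0 = 9
Final answer: 9


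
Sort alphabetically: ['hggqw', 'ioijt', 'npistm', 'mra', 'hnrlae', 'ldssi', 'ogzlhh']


Compare strings character by character (the first differing letter decides):
  'hggqw' < 'hnrlae' since 'g' < 'n' at position 2
  'hnrlae' < 'ioijt' since 'h' < 'i' at position 1
  'ioijt' < 'ldssi' since 'i' < 'l' at position 1
  'ldssi' < 'mra' since 'l' < 'm' at position 1
  'mra' < 'npistm' since 'm' < 'n' at position 1
  'npistm' < 'ogzlhh' since 'n' < 'o' at position 1
Chaining these comparisons gives the alphabetical order.
Final answer: ['hggqw', 'hnrlae', 'ioijt', 'ldssi', 'mra', 'npistm', 'ogzlhh']


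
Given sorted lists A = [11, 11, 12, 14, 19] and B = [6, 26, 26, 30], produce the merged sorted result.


List A: [11, 11, 12, 14, 19]
List B: [6, 26, 26, 30]
Repeatedly compare the front elements and take the smaller:
  11 vs 6 -> take 6
  11 vs 26 -> take 11
  11 vs 26 -> take 11
  12 vs 26 -> take 12
  14 vs 26 -> take 14
  19 vs 26 -> take 19
  A is exhausted; append the rest of B: [26, 26, 30]
Final answer: [6, 11, 11, 12, 14, 19, 26, 26, 30]


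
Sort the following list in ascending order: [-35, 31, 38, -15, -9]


Original list: [-35, 31, 38, -15, -9]
Repeatedly take the smallest remaining element:
  Remaining [-35, 31, 38, -15, -9] -> smallest is -35
  Remaining [31, 38, -15, -9] -> smallest is -15
  Remaining [31, 38, -9] -> smallest is -9
  Remaining [31, 38] -> smallest is 31
  Remaining [38] -> smallest is 38
Collecting the picks in order gives the sorted list.
Final answer: [-35, -15, -9, 31, 38]


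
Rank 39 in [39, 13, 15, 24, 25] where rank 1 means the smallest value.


Sort ascending: [13, 15, 24, 25, 39]
Find 39 in the sorted list.
39 is at position 5 (1-indexed).
Final answer: 5


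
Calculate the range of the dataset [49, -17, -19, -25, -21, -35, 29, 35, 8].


Maximum value: 49
Minimum value: -35
Range = 49 - (-35) = 84
Final answer: 84


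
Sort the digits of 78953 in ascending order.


The number 78953 has digits: 7, 8, 9, 5, 3
Sorted: 3, 5, 7, 8, 9
Joining the sorted digits gives the result.
Final answer: 35789


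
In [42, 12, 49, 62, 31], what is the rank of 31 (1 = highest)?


Sort descending: [62, 49, 42, 31, 12]
Find 31 in the sorted list.
31 is at position 4.
Final answer: 4


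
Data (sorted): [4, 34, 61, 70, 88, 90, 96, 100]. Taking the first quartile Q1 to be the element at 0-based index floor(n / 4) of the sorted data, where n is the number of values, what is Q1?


The list has n = 8 elements.
Q1 index = floor(8 / 4) = floor(2) = 2
Counting from index 0 in the sorted data, the element at index 2 is 61.
Final answer: 61


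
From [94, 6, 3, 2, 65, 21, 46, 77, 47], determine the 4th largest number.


Sort descending: [94, 77, 65, 47, 46, 21, 6, 3, 2]
The 4th element (1-indexed) is at index 3.
Value = 47
Final answer: 47


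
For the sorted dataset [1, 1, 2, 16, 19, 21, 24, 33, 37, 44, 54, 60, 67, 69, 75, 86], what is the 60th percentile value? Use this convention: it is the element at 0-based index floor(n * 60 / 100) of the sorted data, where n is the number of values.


The dataset has n = 16 elements.
Index = floor(16 * 60 / 100) = floor(960 / 100) = floor(9.6) = 9
Counting from index 0 in the sorted data, the element at index 9 is 44.
Final answer: 44


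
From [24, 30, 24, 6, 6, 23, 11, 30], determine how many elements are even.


Check each element:
  24 is even
  30 is even
  24 is even
  6 is even
  6 is even
  23 is odd
  11 is odd
  30 is even
Evens: [24, 30, 24, 6, 6, 30]
Count of evens = 6
Final answer: 6


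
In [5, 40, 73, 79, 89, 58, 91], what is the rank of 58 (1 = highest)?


Sort descending: [91, 89, 79, 73, 58, 40, 5]
Find 58 in the sorted list.
58 is at position 5.
Final answer: 5


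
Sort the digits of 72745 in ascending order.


The number 72745 has digits: 7, 2, 7, 4, 5
Sorted: 2, 4, 5, 7, 7
Joining the sorted digits gives the result.
Final answer: 24577


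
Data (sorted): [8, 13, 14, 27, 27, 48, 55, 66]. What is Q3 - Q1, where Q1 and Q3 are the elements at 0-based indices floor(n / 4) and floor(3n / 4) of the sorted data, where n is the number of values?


The data has n = 8 elements.
Q1 index = floor(8 / 4) = floor(2) = 2; Q3 index = floor(3 * 8 / 4) = floor(6) = 6
Q1 = element at index 2 = 14
Q3 = element at index 6 = 55
IQR = 55 - 14 = 41
Final answer: 41


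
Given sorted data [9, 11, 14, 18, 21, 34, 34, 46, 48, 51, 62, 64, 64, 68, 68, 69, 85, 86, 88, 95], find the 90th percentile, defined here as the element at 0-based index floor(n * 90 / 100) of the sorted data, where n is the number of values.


The dataset has n = 20 elements.
Index = floor(20 * 90 / 100) = floor(1800 / 100) = floor(18) = 18
Counting from index 0 in the sorted data, the element at index 18 is 88.
Final answer: 88


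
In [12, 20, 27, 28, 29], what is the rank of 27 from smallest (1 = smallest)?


Sort ascending: [12, 20, 27, 28, 29]
Find 27 in the sorted list.
27 is at position 3 (1-indexed).
Final answer: 3


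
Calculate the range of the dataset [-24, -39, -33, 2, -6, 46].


Maximum value: 46
Minimum value: -39
Range = 46 - (-39) = 85
Final answer: 85


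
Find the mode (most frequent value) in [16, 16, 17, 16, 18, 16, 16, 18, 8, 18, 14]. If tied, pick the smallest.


Count the frequency of each value:
  8 appears 1 time(s)
  14 appears 1 time(s)
  16 appears 5 time(s)
  17 appears 1 time(s)
  18 appears 3 time(s)
Maximum frequency is 5.
Only 16 reaches that frequency, so it is the mode.
Final answer: 16


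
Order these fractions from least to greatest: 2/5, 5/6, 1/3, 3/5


Convert to decimal for comparison:
  2/5 = 0.4
  5/6 = 0.8333
  1/3 = 0.3333
  3/5 = 0.6
Decimals in increasing order: 0.3333 < 0.4 < 0.6 < 0.8333
Writing each back as its fraction gives the sorted order.
Final answer: 1/3, 2/5, 3/5, 5/6


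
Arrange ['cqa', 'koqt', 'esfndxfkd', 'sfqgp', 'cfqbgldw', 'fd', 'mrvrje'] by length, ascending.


Compute lengths:
  'cqa' has length 3
  'koqt' has length 4
  'esfndxfkd' has length 9
  'sfqgp' has length 5
  'cfqbgldw' has length 8
  'fd' has length 2
  'mrvrje' has length 6
Lengths in increasing order: 2 < 3 < 4 < 5 < 6 < 8 < 9
Listing the words in that order gives the answer.
Final answer: ['fd', 'cqa', 'koqt', 'sfqgp', 'mrvrje', 'cfqbgldw', 'esfndxfkd']


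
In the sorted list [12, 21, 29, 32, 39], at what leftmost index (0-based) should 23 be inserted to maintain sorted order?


List is sorted: [12, 21, 29, 32, 39]
We need the leftmost position where 23 can be inserted, i.e. the first index whose element is >= 23 (or the end of the list if none is).
Binary search with low=0, high=5 (0-based indices):
  low=0, high=5, mid=2: a[2]=29 >= 23, so high = 2
  low=0, high=2, mid=1: a[1]=21 < 23, so low = 2
Now low = high = 2, so the insertion index is 2.
Final answer: 2


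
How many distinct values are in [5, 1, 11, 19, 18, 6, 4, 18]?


List all unique values:
Distinct values: [1, 4, 5, 6, 11, 18, 19]
Count = 7
Final answer: 7


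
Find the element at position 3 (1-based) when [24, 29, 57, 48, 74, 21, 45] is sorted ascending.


Sort ascending: [21, 24, 29, 45, 48, 57, 74]
The 3rd element (1-indexed) is at index 2.
Value = 29
Final answer: 29


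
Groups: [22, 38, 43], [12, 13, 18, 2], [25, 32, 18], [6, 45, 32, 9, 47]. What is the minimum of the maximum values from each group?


Find max of each group:
  Group 1: [22, 38, 43] -> max = 43
  Group 2: [12, 13, 18, 2] -> max = 18
  Group 3: [25, 32, 18] -> max = 32
  Group 4: [6, 45, 32, 9, 47] -> max = 47
Maxes: [43, 18, 32, 47]
Minimum of maxes = 18
Final answer: 18


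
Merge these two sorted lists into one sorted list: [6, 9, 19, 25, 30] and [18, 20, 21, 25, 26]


List A: [6, 9, 19, 25, 30]
List B: [18, 20, 21, 25, 26]
Repeatedly compare the front elements and take the smaller:
  6 vs 18 -> take 6
  9 vs 18 -> take 9
  19 vs 18 -> take 18
  19 vs 20 -> take 19
  25 vs 20 -> take 20
  25 vs 21 -> take 21
  25 vs 25 -> take 25
  30 vs 25 -> take 25
  30 vs 26 -> take 26
  B is exhausted; append the rest of A: [30]
Final answer: [6, 9, 18, 19, 20, 21, 25, 25, 26, 30]


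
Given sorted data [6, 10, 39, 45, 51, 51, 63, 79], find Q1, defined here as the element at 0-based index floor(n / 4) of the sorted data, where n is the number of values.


The list has n = 8 elements.
Q1 index = floor(8 / 4) = floor(2) = 2
Counting from index 0 in the sorted data, the element at index 2 is 39.
Final answer: 39


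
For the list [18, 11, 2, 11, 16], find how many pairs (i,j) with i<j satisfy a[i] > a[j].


For each element, count the later elements that are smaller than it:
  18 (index 0): smaller elements after it = [11, 2, 11, 16] -> 4
  11 (index 1): smaller elements after it = [2] -> 1
  2 (index 2): smaller elements after it = [] -> 0
  11 (index 3): smaller elements after it = [] -> 0
Total inversions = 4 + 1 + 0 + 0 = 5
Final answer: 5


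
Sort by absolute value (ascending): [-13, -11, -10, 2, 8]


Compute absolute values:
  |-13| = 13
  |-11| = 11
  |-10| = 10
  |2| = 2
  |8| = 8
Absolute values in increasing order: 2 < 8 < 10 < 11 < 13
Listing the original numbers in that order gives the answer.
Final answer: [2, 8, -10, -11, -13]


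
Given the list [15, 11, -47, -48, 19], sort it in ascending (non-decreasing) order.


Original list: [15, 11, -47, -48, 19]
Repeatedly take the smallest remaining element:
  Remaining [15, 11, -47, -48, 19] -> smallest is -48
  Remaining [15, 11, -47, 19] -> smallest is -47
  Remaining [15, 11, 19] -> smallest is 11
  Remaining [15, 19] -> smallest is 15
  Remaining [19] -> smallest is 19
Collecting the picks in order gives the sorted list.
Final answer: [-48, -47, 11, 15, 19]


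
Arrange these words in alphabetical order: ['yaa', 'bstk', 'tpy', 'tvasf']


Compare strings character by character (the first differing letter decides):
  'bstk' < 'tpy' since 'b' < 't' at position 1
  'tpy' < 'tvasf' since 'p' < 'v' at position 2
  'tvasf' < 'yaa' since 't' < 'y' at position 1
Chaining these comparisons gives the alphabetical order.
Final answer: ['bstk', 'tpy', 'tvasf', 'yaa']


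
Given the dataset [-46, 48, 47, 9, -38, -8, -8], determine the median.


First, sort the list: [-46, -38, -8, -8, 9, 47, 48]
The list has 7 elements (odd count).
The middle index is 3 (0-based), and the element there is -8.
Final answer: -8


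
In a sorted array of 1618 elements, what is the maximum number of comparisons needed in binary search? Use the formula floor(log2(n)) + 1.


Binary search halves the search space each step.
Maximum comparisons = floor(log2(1618)) + 1
log2(1618) = 10.66
floor(log2(1618)) = 10, so 10 + 1 = 11
Final answer: 11


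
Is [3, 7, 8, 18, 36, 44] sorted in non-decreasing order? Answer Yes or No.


Check consecutive pairs:
  3 <= 7? True
  7 <= 8? True
  8 <= 18? True
  18 <= 36? True
  36 <= 44? True
Every consecutive pair is in order, so the list is non-decreasing.
Final answer: Yes


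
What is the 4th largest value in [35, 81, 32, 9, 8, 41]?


Sort descending: [81, 41, 35, 32, 9, 8]
The 4th element (1-indexed) is at index 3.
Value = 32
Final answer: 32


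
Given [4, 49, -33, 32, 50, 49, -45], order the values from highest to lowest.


Original list: [4, 49, -33, 32, 50, 49, -45]
Repeatedly take the largest remaining element:
  Remaining [4, 49, -33, 32, 50, 49, -45] -> largest is 50
  Remaining [4, 49, -33, 32, 49, -45] -> largest is 49
  Remaining [4, -33, 32, 49, -45] -> largest is 49
  Remaining [4, -33, 32, -45] -> largest is 32
  Remaining [4, -33, -45] -> largest is 4
  Remaining [-33, -45] -> largest is -33
  Remaining [-45] -> largest is -45
Collecting the picks in order gives the descending list.
Final answer: [50, 49, 49, 32, 4, -33, -45]


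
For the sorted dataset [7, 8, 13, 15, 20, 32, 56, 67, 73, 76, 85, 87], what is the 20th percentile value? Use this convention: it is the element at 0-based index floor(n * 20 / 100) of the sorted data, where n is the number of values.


The dataset has n = 12 elements.
Index = floor(12 * 20 / 100) = floor(240 / 100) = floor(2.4) = 2
Counting from index 0 in the sorted data, the element at index 2 is 13.
Final answer: 13


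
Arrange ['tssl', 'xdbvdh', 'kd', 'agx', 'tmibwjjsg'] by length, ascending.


Compute lengths:
  'tssl' has length 4
  'xdbvdh' has length 6
  'kd' has length 2
  'agx' has length 3
  'tmibwjjsg' has length 9
Lengths in increasing order: 2 < 3 < 4 < 6 < 9
Listing the words in that order gives the answer.
Final answer: ['kd', 'agx', 'tssl', 'xdbvdh', 'tmibwjjsg']


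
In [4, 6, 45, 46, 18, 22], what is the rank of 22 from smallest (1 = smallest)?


Sort ascending: [4, 6, 18, 22, 45, 46]
Find 22 in the sorted list.
22 is at position 4 (1-indexed).
Final answer: 4


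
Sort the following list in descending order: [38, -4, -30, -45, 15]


Original list: [38, -4, -30, -45, 15]
Repeatedly take the largest remaining element:
  Remaining [38, -4, -30, -45, 15] -> largest is 38
  Remaining [-4, -30, -45, 15] -> largest is 15
  Remaining [-4, -30, -45] -> largest is -4
  Remaining [-30, -45] -> largest is -30
  Remaining [-45] -> largest is -45
Collecting the picks in order gives the descending list.
Final answer: [38, 15, -4, -30, -45]


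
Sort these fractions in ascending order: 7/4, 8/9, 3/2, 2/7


Convert to decimal for comparison:
  7/4 = 1.75
  8/9 = 0.8889
  3/2 = 1.5
  2/7 = 0.2857
Decimals in increasing order: 0.2857 < 0.8889 < 1.5 < 1.75
Writing each back as its fraction gives the sorted order.
Final answer: 2/7, 8/9, 3/2, 7/4


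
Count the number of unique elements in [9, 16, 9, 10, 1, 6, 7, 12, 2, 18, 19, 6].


List all unique values:
Distinct values: [1, 2, 6, 7, 9, 10, 12, 16, 18, 19]
Count = 10
Final answer: 10


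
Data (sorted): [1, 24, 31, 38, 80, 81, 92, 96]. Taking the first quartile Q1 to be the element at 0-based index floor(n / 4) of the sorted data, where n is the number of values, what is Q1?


The list has n = 8 elements.
Q1 index = floor(8 / 4) = floor(2) = 2
Counting from index 0 in the sorted data, the element at index 2 is 31.
Final answer: 31


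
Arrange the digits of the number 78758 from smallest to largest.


The number 78758 has digits: 7, 8, 7, 5, 8
Sorted: 5, 7, 7, 8, 8
Joining the sorted digits gives the result.
Final answer: 57788


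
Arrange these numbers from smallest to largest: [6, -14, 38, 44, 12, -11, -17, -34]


Original list: [6, -14, 38, 44, 12, -11, -17, -34]
Repeatedly take the smallest remaining element:
  Remaining [6, -14, 38, 44, 12, -11, -17, -34] -> smallest is -34
  Remaining [6, -14, 38, 44, 12, -11, -17] -> smallest is -17
  Remaining [6, -14, 38, 44, 12, -11] -> smallest is -14
  Remaining [6, 38, 44, 12, -11] -> smallest is -11
  Remaining [6, 38, 44, 12] -> smallest is 6
  Remaining [38, 44, 12] -> smallest is 12
  Remaining [38, 44] -> smallest is 38
  Remaining [44] -> smallest is 44
Collecting the picks in order gives the sorted list.
Final answer: [-34, -17, -14, -11, 6, 12, 38, 44]


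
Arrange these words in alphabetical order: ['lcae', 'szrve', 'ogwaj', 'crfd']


Compare strings character by character (the first differing letter decides):
  'crfd' < 'lcae' since 'c' < 'l' at position 1
  'lcae' < 'ogwaj' since 'l' < 'o' at position 1
  'ogwaj' < 'szrve' since 'o' < 's' at position 1
Chaining these comparisons gives the alphabetical order.
Final answer: ['crfd', 'lcae', 'ogwaj', 'szrve']


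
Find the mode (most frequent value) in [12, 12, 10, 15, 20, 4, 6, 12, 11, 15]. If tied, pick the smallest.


Count the frequency of each value:
  4 appears 1 time(s)
  6 appears 1 time(s)
  10 appears 1 time(s)
  11 appears 1 time(s)
  12 appears 3 time(s)
  15 appears 2 time(s)
  20 appears 1 time(s)
Maximum frequency is 3.
Only 12 reaches that frequency, so it is the mode.
Final answer: 12


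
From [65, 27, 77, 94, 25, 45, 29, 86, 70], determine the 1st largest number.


Sort descending: [94, 86, 77, 70, 65, 45, 29, 27, 25]
The 1st element (1-indexed) is at index 0.
Value = 94
Final answer: 94


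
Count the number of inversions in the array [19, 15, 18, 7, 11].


For each element, count the later elements that are smaller than it:
  19 (index 0): smaller elements after it = [15, 18, 7, 11] -> 4
  15 (index 1): smaller elements after it = [7, 11] -> 2
  18 (index 2): smaller elements after it = [7, 11] -> 2
  7 (index 3): smaller elements after it = [] -> 0
Total inversions = 4 + 2 + 2 + 0 = 8
Final answer: 8


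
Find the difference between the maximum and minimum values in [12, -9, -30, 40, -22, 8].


Maximum value: 40
Minimum value: -30
Range = 40 - (-30) = 70
Final answer: 70


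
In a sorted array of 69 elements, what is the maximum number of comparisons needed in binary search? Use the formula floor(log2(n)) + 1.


Binary search halves the search space each step.
Maximum comparisons = floor(log2(69)) + 1
log2(69) = 6.1085
floor(log2(69)) = 6, so 6 + 1 = 7
Final answer: 7


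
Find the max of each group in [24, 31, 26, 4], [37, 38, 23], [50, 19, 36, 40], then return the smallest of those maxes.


Find max of each group:
  Group 1: [24, 31, 26, 4] -> max = 31
  Group 2: [37, 38, 23] -> max = 38
  Group 3: [50, 19, 36, 40] -> max = 50
Maxes: [31, 38, 50]
Minimum of maxes = 31
Final answer: 31


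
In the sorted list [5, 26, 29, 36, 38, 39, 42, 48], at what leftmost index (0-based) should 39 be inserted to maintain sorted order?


List is sorted: [5, 26, 29, 36, 38, 39, 42, 48]
We need the leftmost position where 39 can be inserted, i.e. the first index whose element is >= 39 (or the end of the list if none is).
Binary search with low=0, high=8 (0-based indices):
  low=0, high=8, mid=4: a[4]=38 < 39, so low = 5
  low=5, high=8, mid=6: a[6]=42 >= 39, so high = 6
  low=5, high=6, mid=5: a[5]=39 >= 39, so high = 5
Now low = high = 5, so the insertion index is 5.
Final answer: 5


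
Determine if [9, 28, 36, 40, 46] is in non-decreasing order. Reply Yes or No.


Check consecutive pairs:
  9 <= 28? True
  28 <= 36? True
  36 <= 40? True
  40 <= 46? True
Every consecutive pair is in order, so the list is non-decreasing.
Final answer: Yes


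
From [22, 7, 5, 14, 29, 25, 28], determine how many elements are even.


Check each element:
  22 is even
  7 is odd
  5 is odd
  14 is even
  29 is odd
  25 is odd
  28 is even
Evens: [22, 14, 28]
Count of evens = 3
Final answer: 3


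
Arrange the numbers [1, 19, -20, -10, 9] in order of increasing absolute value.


Compute absolute values:
  |1| = 1
  |19| = 19
  |-20| = 20
  |-10| = 10
  |9| = 9
Absolute values in increasing order: 1 < 9 < 10 < 19 < 20
Listing the original numbers in that order gives the answer.
Final answer: [1, 9, -10, 19, -20]


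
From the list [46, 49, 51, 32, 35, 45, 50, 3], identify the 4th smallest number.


Sort ascending: [3, 32, 35, 45, 46, 49, 50, 51]
The 4th element (1-indexed) is at index 3.
Value = 45
Final answer: 45


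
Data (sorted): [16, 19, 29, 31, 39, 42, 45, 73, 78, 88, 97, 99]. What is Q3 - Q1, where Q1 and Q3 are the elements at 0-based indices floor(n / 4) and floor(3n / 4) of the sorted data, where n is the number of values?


The data has n = 12 elements.
Q1 index = floor(12 / 4) = floor(3) = 3; Q3 index = floor(3 * 12 / 4) = floor(9) = 9
Q1 = element at index 3 = 31
Q3 = element at index 9 = 88
IQR = 88 - 31 = 57
Final answer: 57


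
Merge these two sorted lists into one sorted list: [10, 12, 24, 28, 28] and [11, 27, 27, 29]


List A: [10, 12, 24, 28, 28]
List B: [11, 27, 27, 29]
Repeatedly compare the front elements and take the smaller:
  10 vs 11 -> take 10
  12 vs 11 -> take 11
  12 vs 27 -> take 12
  24 vs 27 -> take 24
  28 vs 27 -> take 27
  28 vs 27 -> take 27
  28 vs 29 -> take 28
  28 vs 29 -> take 28
  A is exhausted; append the rest of B: [29]
Final answer: [10, 11, 12, 24, 27, 27, 28, 28, 29]


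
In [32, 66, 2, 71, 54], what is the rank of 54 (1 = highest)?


Sort descending: [71, 66, 54, 32, 2]
Find 54 in the sorted list.
54 is at position 3.
Final answer: 3


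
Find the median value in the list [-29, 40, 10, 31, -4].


First, sort the list: [-29, -4, 10, 31, 40]
The list has 5 elements (odd count).
The middle index is 2 (0-based), and the element there is 10.
Final answer: 10


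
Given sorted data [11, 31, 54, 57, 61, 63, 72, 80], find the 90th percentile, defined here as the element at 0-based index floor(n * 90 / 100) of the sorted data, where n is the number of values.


The dataset has n = 8 elements.
Index = floor(8 * 90 / 100) = floor(720 / 100) = floor(7.2) = 7
Counting from index 0 in the sorted data, the element at index 7 is 80.
Final answer: 80


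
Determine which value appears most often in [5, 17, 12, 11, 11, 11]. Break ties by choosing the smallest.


Count the frequency of each value:
  5 appears 1 time(s)
  11 appears 3 time(s)
  12 appears 1 time(s)
  17 appears 1 time(s)
Maximum frequency is 3.
Only 11 reaches that frequency, so it is the mode.
Final answer: 11


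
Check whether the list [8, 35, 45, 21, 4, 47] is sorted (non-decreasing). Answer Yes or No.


Check consecutive pairs:
  8 <= 35? True
  35 <= 45? True
  45 <= 21? False
  21 <= 4? False
  4 <= 47? True
2 consecutive pair(s) are out of order, so the list is not sorted.
Final answer: No


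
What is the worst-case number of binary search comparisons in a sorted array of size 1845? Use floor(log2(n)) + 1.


Binary search halves the search space each step.
Maximum comparisons = floor(log2(1845)) + 1
log2(1845) = 10.8494
floor(log2(1845)) = 10, so 10 + 1 = 11
Final answer: 11


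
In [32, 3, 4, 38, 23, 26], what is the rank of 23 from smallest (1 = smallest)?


Sort ascending: [3, 4, 23, 26, 32, 38]
Find 23 in the sorted list.
23 is at position 3 (1-indexed).
Final answer: 3


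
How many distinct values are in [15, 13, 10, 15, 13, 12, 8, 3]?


List all unique values:
Distinct values: [3, 8, 10, 12, 13, 15]
Count = 6
Final answer: 6


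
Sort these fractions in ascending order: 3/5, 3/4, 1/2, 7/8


Convert to decimal for comparison:
  3/5 = 0.6
  3/4 = 0.75
  1/2 = 0.5
  7/8 = 0.875
Decimals in increasing order: 0.5 < 0.6 < 0.75 < 0.875
Writing each back as its fraction gives the sorted order.
Final answer: 1/2, 3/5, 3/4, 7/8


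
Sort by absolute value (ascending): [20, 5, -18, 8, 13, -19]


Compute absolute values:
  |20| = 20
  |5| = 5
  |-18| = 18
  |8| = 8
  |13| = 13
  |-19| = 19
Absolute values in increasing order: 5 < 8 < 13 < 18 < 19 < 20
Listing the original numbers in that order gives the answer.
Final answer: [5, 8, 13, -18, -19, 20]


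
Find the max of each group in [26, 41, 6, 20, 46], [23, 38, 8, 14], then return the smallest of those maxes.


Find max of each group:
  Group 1: [26, 41, 6, 20, 46] -> max = 46
  Group 2: [23, 38, 8, 14] -> max = 38
Maxes: [46, 38]
Minimum of maxes = 38
Final answer: 38


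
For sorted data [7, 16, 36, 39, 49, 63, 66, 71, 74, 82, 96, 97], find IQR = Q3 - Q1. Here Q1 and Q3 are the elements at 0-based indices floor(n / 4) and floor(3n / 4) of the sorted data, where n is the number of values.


The data has n = 12 elements.
Q1 index = floor(12 / 4) = floor(3) = 3; Q3 index = floor(3 * 12 / 4) = floor(9) = 9
Q1 = element at index 3 = 39
Q3 = element at index 9 = 82
IQR = 82 - 39 = 43
Final answer: 43


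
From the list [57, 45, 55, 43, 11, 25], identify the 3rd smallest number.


Sort ascending: [11, 25, 43, 45, 55, 57]
The 3rd element (1-indexed) is at index 2.
Value = 43
Final answer: 43


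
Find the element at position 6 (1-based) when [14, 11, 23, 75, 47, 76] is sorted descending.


Sort descending: [76, 75, 47, 23, 14, 11]
The 6th element (1-indexed) is at index 5.
Value = 11
Final answer: 11


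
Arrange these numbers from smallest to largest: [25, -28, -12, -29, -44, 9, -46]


Original list: [25, -28, -12, -29, -44, 9, -46]
Repeatedly take the smallest remaining element:
  Remaining [25, -28, -12, -29, -44, 9, -46] -> smallest is -46
  Remaining [25, -28, -12, -29, -44, 9] -> smallest is -44
  Remaining [25, -28, -12, -29, 9] -> smallest is -29
  Remaining [25, -28, -12, 9] -> smallest is -28
  Remaining [25, -12, 9] -> smallest is -12
  Remaining [25, 9] -> smallest is 9
  Remaining [25] -> smallest is 25
Collecting the picks in order gives the sorted list.
Final answer: [-46, -44, -29, -28, -12, 9, 25]


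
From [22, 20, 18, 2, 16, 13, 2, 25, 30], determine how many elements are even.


Check each element:
  22 is even
  20 is even
  18 is even
  2 is even
  16 is even
  13 is odd
  2 is even
  25 is odd
  30 is even
Evens: [22, 20, 18, 2, 16, 2, 30]
Count of evens = 7
Final answer: 7


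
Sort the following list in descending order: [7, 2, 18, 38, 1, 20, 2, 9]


Original list: [7, 2, 18, 38, 1, 20, 2, 9]
Repeatedly take the largest remaining element:
  Remaining [7, 2, 18, 38, 1, 20, 2, 9] -> largest is 38
  Remaining [7, 2, 18, 1, 20, 2, 9] -> largest is 20
  Remaining [7, 2, 18, 1, 2, 9] -> largest is 18
  Remaining [7, 2, 1, 2, 9] -> largest is 9
  Remaining [7, 2, 1, 2] -> largest is 7
  Remaining [2, 1, 2] -> largest is 2
  Remaining [1, 2] -> largest is 2
  Remaining [1] -> largest is 1
Collecting the picks in order gives the descending list.
Final answer: [38, 20, 18, 9, 7, 2, 2, 1]


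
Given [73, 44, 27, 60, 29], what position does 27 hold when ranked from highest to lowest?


Sort descending: [73, 60, 44, 29, 27]
Find 27 in the sorted list.
27 is at position 5.
Final answer: 5


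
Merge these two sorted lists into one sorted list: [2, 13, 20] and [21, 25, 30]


List A: [2, 13, 20]
List B: [21, 25, 30]
Repeatedly compare the front elements and take the smaller:
  2 vs 21 -> take 2
  13 vs 21 -> take 13
  20 vs 21 -> take 20
  A is exhausted; append the rest of B: [21, 25, 30]
Final answer: [2, 13, 20, 21, 25, 30]


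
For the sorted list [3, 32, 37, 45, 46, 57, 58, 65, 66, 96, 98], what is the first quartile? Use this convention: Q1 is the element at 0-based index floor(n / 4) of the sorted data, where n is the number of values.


The list has n = 11 elements.
Q1 index = floor(11 / 4) = floor(2.75) = 2
Counting from index 0 in the sorted data, the element at index 2 is 37.
Final answer: 37


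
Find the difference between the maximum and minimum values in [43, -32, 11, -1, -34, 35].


Maximum value: 43
Minimum value: -34
Range = 43 - (-34) = 77
Final answer: 77


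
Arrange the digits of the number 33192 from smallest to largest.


The number 33192 has digits: 3, 3, 1, 9, 2
Sorted: 1, 2, 3, 3, 9
Joining the sorted digits gives the result.
Final answer: 12339


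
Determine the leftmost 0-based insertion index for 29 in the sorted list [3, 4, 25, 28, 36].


List is sorted: [3, 4, 25, 28, 36]
We need the leftmost position where 29 can be inserted, i.e. the first index whose element is >= 29 (or the end of the list if none is).
Binary search with low=0, high=5 (0-based indices):
  low=0, high=5, mid=2: a[2]=25 < 29, so low = 3
  low=3, high=5, mid=4: a[4]=36 >= 29, so high = 4
  low=3, high=4, mid=3: a[3]=28 < 29, so low = 4
Now low = high = 4, so the insertion index is 4.
Final answer: 4


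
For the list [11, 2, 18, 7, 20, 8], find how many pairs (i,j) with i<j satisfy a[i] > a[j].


For each element, count the later elements that are smaller than it:
  11 (index 0): smaller elements after it = [2, 7, 8] -> 3
  2 (index 1): smaller elements after it = [] -> 0
  18 (index 2): smaller elements after it = [7, 8] -> 2
  7 (index 3): smaller elements after it = [] -> 0
  20 (index 4): smaller elements after it = [8] -> 1
Total inversions = 3 + 0 + 2 + 0 + 1 = 6
Final answer: 6


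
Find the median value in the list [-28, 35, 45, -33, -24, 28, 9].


First, sort the list: [-33, -28, -24, 9, 28, 35, 45]
The list has 7 elements (odd count).
The middle index is 3 (0-based), and the element there is 9.
Final answer: 9


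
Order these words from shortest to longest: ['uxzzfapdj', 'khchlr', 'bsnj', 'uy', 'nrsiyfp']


Compute lengths:
  'uxzzfapdj' has length 9
  'khchlr' has length 6
  'bsnj' has length 4
  'uy' has length 2
  'nrsiyfp' has length 7
Lengths in increasing order: 2 < 4 < 6 < 7 < 9
Listing the words in that order gives the answer.
Final answer: ['uy', 'bsnj', 'khchlr', 'nrsiyfp', 'uxzzfapdj']
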